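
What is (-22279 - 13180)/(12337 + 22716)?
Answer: -35459/35053 ≈ -1.0116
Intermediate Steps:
(-22279 - 13180)/(12337 + 22716) = -35459/35053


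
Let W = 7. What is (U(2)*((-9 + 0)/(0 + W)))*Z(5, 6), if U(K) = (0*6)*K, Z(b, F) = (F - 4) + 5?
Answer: 0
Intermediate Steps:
Z(b, F) = 1 + F (Z(b, F) = (-4 + F) + 5 = 1 + F)
U(K) = 0 (U(K) = 0*K = 0)
(U(2)*((-9 + 0)/(0 + W)))*Z(5, 6) = (0*((-9 + 0)/(0 + 7)))*(1 + 6) = (0*(-9/7))*7 = 0*7 = 0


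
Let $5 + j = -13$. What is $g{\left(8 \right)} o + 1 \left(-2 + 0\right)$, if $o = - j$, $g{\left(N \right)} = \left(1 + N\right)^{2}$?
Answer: $1456$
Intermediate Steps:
$j = -18$ ($j = -5 - 13 = -18$)
$o = 18$ ($o = \left(-1\right) \left(-18\right) = 18$)
$g{\left(8 \right)} o + 1 \left(-2 + 0\right) = \left(1 + 8\right)^{2} \cdot 18 + 1 \left(-2 + 0\right) = 9^{2} \cdot 18 + 1 \left(-2\right) = 81 \cdot 18 - 2 = 1458 - 2 = 1456$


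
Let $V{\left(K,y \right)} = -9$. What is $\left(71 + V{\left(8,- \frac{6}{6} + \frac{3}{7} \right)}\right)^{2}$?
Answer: $3844$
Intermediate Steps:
$\left(71 + V{\left(8,- \frac{6}{6} + \frac{3}{7} \right)}\right)^{2} = \left(71 - 9\right)^{2} = 62^{2} = 3844$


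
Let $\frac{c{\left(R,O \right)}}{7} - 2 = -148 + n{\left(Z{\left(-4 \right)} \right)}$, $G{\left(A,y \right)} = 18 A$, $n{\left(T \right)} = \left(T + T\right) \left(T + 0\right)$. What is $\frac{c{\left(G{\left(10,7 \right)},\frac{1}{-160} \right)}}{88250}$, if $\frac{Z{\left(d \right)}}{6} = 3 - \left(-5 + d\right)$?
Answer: $\frac{35777}{44125} \approx 0.81081$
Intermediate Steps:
$Z{\left(d \right)} = 48 - 6 d$ ($Z{\left(d \right)} = 6 \left(3 - \left(-5 + d\right)\right) = 6 \left(8 - d\right) = 48 - 6 d$)
$n{\left(T \right)} = 2 T^{2}$ ($n{\left(T \right)} = 2 T T = 2 T^{2}$)
$c{\left(R,O \right)} = 71554$ ($c{\left(R,O \right)} = 14 + 7 \left(-148 + 2 \left(48 - -24\right)^{2}\right) = 14 + 7 \left(-148 + 2 \left(48 + 24\right)^{2}\right) = 14 + 7 \left(-148 + 2 \cdot 72^{2}\right) = 14 + 7 \left(-148 + 2 \cdot 5184\right) = 14 + 7 \left(-148 + 10368\right) = 14 + 7 \cdot 10220 = 14 + 71540 = 71554$)
$\frac{c{\left(G{\left(10,7 \right)},\frac{1}{-160} \right)}}{88250} = \frac{71554}{88250} = 71554 \cdot \frac{1}{88250} = \frac{35777}{44125}$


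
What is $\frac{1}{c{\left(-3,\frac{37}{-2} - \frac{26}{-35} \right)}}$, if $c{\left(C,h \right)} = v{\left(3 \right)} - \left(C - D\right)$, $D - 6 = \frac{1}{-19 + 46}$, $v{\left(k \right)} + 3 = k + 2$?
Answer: $\frac{27}{298} \approx 0.090604$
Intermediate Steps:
$v{\left(k \right)} = -1 + k$ ($v{\left(k \right)} = -3 + \left(k + 2\right) = -3 + \left(2 + k\right) = -1 + k$)
$D = \frac{163}{27}$ ($D = 6 + \frac{1}{-19 + 46} = 6 + \frac{1}{27} = \frac{163}{27} \approx 6.037$)
$c{\left(C,h \right)} = \frac{217}{27} - C$ ($c{\left(C,h \right)} = \left(-1 + 3\right) - \left(- \frac{163}{27} + C\right) = 2 - \left(- \frac{163}{27} + C\right) = \frac{217}{27} - C$)
$\frac{1}{c{\left(-3,\frac{37}{-2} - \frac{26}{-35} \right)}} = \frac{1}{\frac{217}{27} - -3} = \frac{1}{\frac{217}{27} + 3} = \frac{1}{\frac{298}{27}} = \frac{27}{298}$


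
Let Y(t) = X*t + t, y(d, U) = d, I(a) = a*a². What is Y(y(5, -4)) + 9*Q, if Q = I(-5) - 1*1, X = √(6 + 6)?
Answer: -1129 + 10*√3 ≈ -1111.7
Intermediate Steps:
I(a) = a³
X = 2*√3 (X = √12 = 2*√3 ≈ 3.4641)
Y(t) = t + 2*t*√3 (Y(t) = (2*√3)*t + t = 2*t*√3 + t = t + 2*t*√3)
Q = -126 (Q = (-5)³ - 1*1 = -125 - 1 = -126)
Y(y(5, -4)) + 9*Q = 5*(1 + 2*√3) + 9*(-126) = (5 + 10*√3) - 1134 = -1129 + 10*√3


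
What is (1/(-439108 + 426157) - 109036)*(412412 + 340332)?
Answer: -1062968799400328/12951 ≈ -8.2076e+10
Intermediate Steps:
(1/(-439108 + 426157) - 109036)*(412412 + 340332) = (1/(-12951) - 109036)*752744 = (-1/12951 - 109036)*752744 = -1412125237/12951*752744 = -1062968799400328/12951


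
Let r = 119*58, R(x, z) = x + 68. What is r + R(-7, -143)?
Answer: 6963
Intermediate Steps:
R(x, z) = 68 + x
r = 6902
r + R(-7, -143) = 6902 + (68 - 7) = 6902 + 61 = 6963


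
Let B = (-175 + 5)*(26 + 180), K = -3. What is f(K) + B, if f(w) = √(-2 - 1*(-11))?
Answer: -35017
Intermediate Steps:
B = -35020 (B = -170*206 = -35020)
f(w) = 3 (f(w) = √(-2 + 11) = √9 = 3)
f(K) + B = 3 - 35020 = -35017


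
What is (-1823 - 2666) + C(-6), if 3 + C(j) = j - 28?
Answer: -4526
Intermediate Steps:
C(j) = -31 + j (C(j) = -3 + (j - 28) = -3 + (-28 + j) = -31 + j)
(-1823 - 2666) + C(-6) = (-1823 - 2666) + (-31 - 6) = -4489 - 37 = -4526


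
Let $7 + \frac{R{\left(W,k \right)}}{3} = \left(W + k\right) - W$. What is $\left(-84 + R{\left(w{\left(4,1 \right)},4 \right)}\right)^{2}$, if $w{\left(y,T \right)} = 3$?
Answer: $8649$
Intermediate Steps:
$R{\left(W,k \right)} = -21 + 3 k$ ($R{\left(W,k \right)} = -21 + 3 \left(\left(W + k\right) - W\right) = -21 + 3 k$)
$\left(-84 + R{\left(w{\left(4,1 \right)},4 \right)}\right)^{2} = \left(-84 + \left(-21 + 3 \cdot 4\right)\right)^{2} = \left(-84 + \left(-21 + 12\right)\right)^{2} = \left(-84 - 9\right)^{2} = \left(-93\right)^{2} = 8649$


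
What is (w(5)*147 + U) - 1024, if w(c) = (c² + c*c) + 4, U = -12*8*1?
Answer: 6818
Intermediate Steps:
U = -96 (U = -96*1 = -96)
w(c) = 4 + 2*c² (w(c) = (c² + c²) + 4 = 2*c² + 4 = 4 + 2*c²)
(w(5)*147 + U) - 1024 = ((4 + 2*5²)*147 - 96) - 1024 = ((4 + 2*25)*147 - 96) - 1024 = ((4 + 50)*147 - 96) - 1024 = (54*147 - 96) - 1024 = (7938 - 96) - 1024 = 7842 - 1024 = 6818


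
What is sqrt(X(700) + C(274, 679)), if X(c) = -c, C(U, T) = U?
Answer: I*sqrt(426) ≈ 20.64*I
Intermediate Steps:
sqrt(X(700) + C(274, 679)) = sqrt(-1*700 + 274) = sqrt(-700 + 274) = sqrt(-426) = I*sqrt(426)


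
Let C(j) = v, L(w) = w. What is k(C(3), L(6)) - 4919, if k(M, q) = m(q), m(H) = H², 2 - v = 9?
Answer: -4883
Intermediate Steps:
v = -7 (v = 2 - 1*9 = 2 - 9 = -7)
C(j) = -7
k(M, q) = q²
k(C(3), L(6)) - 4919 = 6² - 4919 = 36 - 4919 = -4883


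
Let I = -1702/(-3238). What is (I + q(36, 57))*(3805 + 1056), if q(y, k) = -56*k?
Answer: -25116772417/1619 ≈ -1.5514e+7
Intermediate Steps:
I = 851/1619 (I = -1702*(-1/3238) = 851/1619 ≈ 0.52563)
(I + q(36, 57))*(3805 + 1056) = (851/1619 - 56*57)*(3805 + 1056) = (851/1619 - 3192)*4861 = -5166997/1619*4861 = -25116772417/1619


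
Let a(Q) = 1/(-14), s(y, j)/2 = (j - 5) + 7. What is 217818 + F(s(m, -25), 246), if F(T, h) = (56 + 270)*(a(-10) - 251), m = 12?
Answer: 951781/7 ≈ 1.3597e+5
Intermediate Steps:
s(y, j) = 4 + 2*j (s(y, j) = 2*((j - 5) + 7) = 2*((-5 + j) + 7) = 2*(2 + j) = 4 + 2*j)
a(Q) = -1/14 (a(Q) = 1*(-1/14) = -1/14)
F(T, h) = -572945/7 (F(T, h) = (56 + 270)*(-1/14 - 251) = 326*(-3515/14) = -572945/7)
217818 + F(s(m, -25), 246) = 217818 - 572945/7 = 951781/7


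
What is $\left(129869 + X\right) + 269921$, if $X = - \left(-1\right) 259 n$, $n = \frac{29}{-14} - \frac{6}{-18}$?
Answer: $\frac{2396039}{6} \approx 3.9934 \cdot 10^{5}$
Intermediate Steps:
$n = - \frac{73}{42}$ ($n = 29 \left(- \frac{1}{14}\right) - - \frac{1}{3} = - \frac{29}{14} + \frac{1}{3} = - \frac{73}{42} \approx -1.7381$)
$X = - \frac{2701}{6}$ ($X = - \left(-1\right) 259 \left(- \frac{73}{42}\right) = \left(-1\right) \left(-259\right) \left(- \frac{73}{42}\right) = 259 \left(- \frac{73}{42}\right) = - \frac{2701}{6} \approx -450.17$)
$\left(129869 + X\right) + 269921 = \left(129869 - \frac{2701}{6}\right) + 269921 = \frac{776513}{6} + 269921 = \frac{2396039}{6}$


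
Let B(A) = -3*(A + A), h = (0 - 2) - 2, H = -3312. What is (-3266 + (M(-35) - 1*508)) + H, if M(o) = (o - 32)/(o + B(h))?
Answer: -77879/11 ≈ -7079.9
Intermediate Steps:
h = -4 (h = -2 - 2 = -4)
B(A) = -6*A
M(o) = (-32 + o)/(24 + o) (M(o) = (o - 32)/(o - 6*(-4)) = (-32 + o)/(o + 24) = (-32 + o)/(24 + o))
(-3266 + (M(-35) - 1*508)) + H = (-3266 + ((-32 - 35)/(24 - 35) - 1*508)) - 3312 = (-3266 + (-67/(-11) - 508)) - 3312 = (-3266 + (-1/11*(-67) - 508)) - 3312 = (-3266 + (67/11 - 508)) - 3312 = (-3266 - 5521/11) - 3312 = -41447/11 - 3312 = -77879/11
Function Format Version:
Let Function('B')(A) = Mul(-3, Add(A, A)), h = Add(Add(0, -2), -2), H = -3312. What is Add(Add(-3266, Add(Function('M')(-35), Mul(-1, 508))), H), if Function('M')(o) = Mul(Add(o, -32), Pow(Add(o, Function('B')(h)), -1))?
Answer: Rational(-77879, 11) ≈ -7079.9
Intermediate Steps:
h = -4 (h = Add(-2, -2) = -4)
Function('B')(A) = Mul(-6, A) (Function('B')(A) = Mul(-3, Mul(2, A)) = Mul(-6, A))
Function('M')(o) = Mul(Pow(Add(24, o), -1), Add(-32, o)) (Function('M')(o) = Mul(Add(o, -32), Pow(Add(o, Mul(-6, -4)), -1)) = Mul(Add(-32, o), Pow(Add(o, 24), -1)) = Mul(Add(-32, o), Pow(Add(24, o), -1)) = Mul(Pow(Add(24, o), -1), Add(-32, o)))
Add(Add(-3266, Add(Function('M')(-35), Mul(-1, 508))), H) = Add(Add(-3266, Add(Mul(Pow(Add(24, -35), -1), Add(-32, -35)), Mul(-1, 508))), -3312) = Add(Add(-3266, Add(Mul(Pow(-11, -1), -67), -508)), -3312) = Add(Add(-3266, Add(Mul(Rational(-1, 11), -67), -508)), -3312) = Add(Add(-3266, Add(Rational(67, 11), -508)), -3312) = Add(Add(-3266, Rational(-5521, 11)), -3312) = Add(Rational(-41447, 11), -3312) = Rational(-77879, 11)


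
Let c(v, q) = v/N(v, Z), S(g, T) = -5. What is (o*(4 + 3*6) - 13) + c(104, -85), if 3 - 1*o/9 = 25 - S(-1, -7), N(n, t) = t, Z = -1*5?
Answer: -26899/5 ≈ -5379.8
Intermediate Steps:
Z = -5
c(v, q) = -v/5 (c(v, q) = v/(-5) = v*(-⅕) = -v/5)
o = -243 (o = 27 - 9*(25 - 1*(-5)) = 27 - 9*(25 + 5) = 27 - 9*30 = 27 - 270 = -243)
(o*(4 + 3*6) - 13) + c(104, -85) = (-243*(4 + 3*6) - 13) - ⅕*104 = (-243*(4 + 18) - 13) - 104/5 = (-243*22 - 13) - 104/5 = (-5346 - 13) - 104/5 = -5359 - 104/5 = -26899/5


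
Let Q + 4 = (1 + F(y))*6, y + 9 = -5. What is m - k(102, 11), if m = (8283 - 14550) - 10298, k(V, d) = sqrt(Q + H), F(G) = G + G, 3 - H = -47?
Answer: -16565 - 2*I*sqrt(29) ≈ -16565.0 - 10.77*I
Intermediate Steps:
y = -14 (y = -9 - 5 = -14)
H = 50 (H = 3 - 1*(-47) = 3 + 47 = 50)
F(G) = 2*G
Q = -166 (Q = -4 + (1 + 2*(-14))*6 = -4 + (1 - 28)*6 = -4 - 27*6 = -4 - 162 = -166)
k(V, d) = 2*I*sqrt(29) (k(V, d) = sqrt(-166 + 50) = sqrt(-116) = 2*I*sqrt(29))
m = -16565 (m = -6267 - 10298 = -16565)
m - k(102, 11) = -16565 - 2*I*sqrt(29)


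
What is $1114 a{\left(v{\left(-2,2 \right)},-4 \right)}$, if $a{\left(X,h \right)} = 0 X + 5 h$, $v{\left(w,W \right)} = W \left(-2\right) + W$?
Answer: $-22280$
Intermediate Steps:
$v{\left(w,W \right)} = - W$ ($v{\left(w,W \right)} = - 2 W + W = - W$)
$a{\left(X,h \right)} = 5 h$ ($a{\left(X,h \right)} = 0 + 5 h = 5 h$)
$1114 a{\left(v{\left(-2,2 \right)},-4 \right)} = 1114 \cdot 5 \left(-4\right) = 1114 \left(-20\right) = -22280$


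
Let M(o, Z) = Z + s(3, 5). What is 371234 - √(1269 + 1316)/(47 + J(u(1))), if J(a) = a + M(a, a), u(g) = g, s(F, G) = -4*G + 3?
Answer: 371234 - √2585/32 ≈ 3.7123e+5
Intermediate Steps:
s(F, G) = 3 - 4*G
M(o, Z) = -17 + Z (M(o, Z) = Z + (3 - 4*5) = Z + (3 - 20) = Z - 17 = -17 + Z)
J(a) = -17 + 2*a (J(a) = a + (-17 + a) = -17 + 2*a)
371234 - √(1269 + 1316)/(47 + J(u(1))) = 371234 - √(1269 + 1316)/(47 + (-17 + 2*1)) = 371234 - √2585/(47 + (-17 + 2)) = 371234 - √2585/(47 - 15) = 371234 - √2585/32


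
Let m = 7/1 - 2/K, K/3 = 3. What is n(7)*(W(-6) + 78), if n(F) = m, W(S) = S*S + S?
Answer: 732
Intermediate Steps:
W(S) = S + S² (W(S) = S² + S = S + S²)
K = 9 (K = 3*3 = 9)
m = 61/9 (m = 7/1 - 2/9 = 7*1 - 2*⅑ = 7 - 2/9 = 61/9 ≈ 6.7778)
n(F) = 61/9
n(7)*(W(-6) + 78) = 61*(-6*(1 - 6) + 78)/9 = 61*(-6*(-5) + 78)/9 = 61*(30 + 78)/9 = (61/9)*108 = 732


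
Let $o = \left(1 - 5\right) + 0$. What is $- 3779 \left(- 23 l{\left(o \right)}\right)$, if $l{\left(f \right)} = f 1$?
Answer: $-347668$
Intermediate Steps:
$o = -4$ ($o = -4 + 0 = -4$)
$l{\left(f \right)} = f$
$- 3779 \left(- 23 l{\left(o \right)}\right) = - 3779 \left(\left(-23\right) \left(-4\right)\right) = \left(-3779\right) 92 = -347668$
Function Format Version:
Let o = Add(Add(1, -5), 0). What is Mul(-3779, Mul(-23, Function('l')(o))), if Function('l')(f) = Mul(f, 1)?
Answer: -347668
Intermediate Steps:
o = -4 (o = Add(-4, 0) = -4)
Function('l')(f) = f
Mul(-3779, Mul(-23, Function('l')(o))) = Mul(-3779, Mul(-23, -4)) = Mul(-3779, 92) = -347668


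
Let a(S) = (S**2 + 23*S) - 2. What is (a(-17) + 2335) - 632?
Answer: 1599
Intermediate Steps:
a(S) = -2 + S**2 + 23*S
(a(-17) + 2335) - 632 = ((-2 + (-17)**2 + 23*(-17)) + 2335) - 632 = ((-2 + 289 - 391) + 2335) - 632 = (-104 + 2335) - 632 = 2231 - 632 = 1599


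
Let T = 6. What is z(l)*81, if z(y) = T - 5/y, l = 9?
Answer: 441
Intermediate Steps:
z(y) = 6 - 5/y
z(l)*81 = (6 - 5/9)*81 = (49/9)*81 = 441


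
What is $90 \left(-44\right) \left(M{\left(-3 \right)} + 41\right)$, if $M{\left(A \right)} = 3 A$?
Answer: $-126720$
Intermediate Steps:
$90 \left(-44\right) \left(M{\left(-3 \right)} + 41\right) = 90 \left(-44\right) \left(3 \left(-3\right) + 41\right) = - 3960 \left(-9 + 41\right) = \left(-3960\right) 32 = -126720$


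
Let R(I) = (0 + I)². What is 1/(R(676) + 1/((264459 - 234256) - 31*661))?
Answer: 9712/4438150913 ≈ 2.1883e-6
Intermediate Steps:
R(I) = I²
1/(R(676) + 1/((264459 - 234256) - 31*661)) = 1/(676² + 1/((264459 - 234256) - 31*661)) = 1/(456976 + 1/(30203 - 20491)) = 1/(456976 + 1/9712) = 1/(4438150913/9712) = 9712/4438150913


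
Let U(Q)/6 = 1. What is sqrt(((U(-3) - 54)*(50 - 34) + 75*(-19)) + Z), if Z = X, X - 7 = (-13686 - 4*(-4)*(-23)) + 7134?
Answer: I*sqrt(9106) ≈ 95.425*I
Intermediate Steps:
U(Q) = 6 (U(Q) = 6*1 = 6)
X = -6913 (X = 7 + ((-13686 - 4*(-4)*(-23)) + 7134) = 7 + ((-13686 + 16*(-23)) + 7134) = 7 + ((-13686 - 368) + 7134) = 7 + (-14054 + 7134) = 7 - 6920 = -6913)
Z = -6913
sqrt(((U(-3) - 54)*(50 - 34) + 75*(-19)) + Z) = sqrt(((6 - 54)*(50 - 34) + 75*(-19)) - 6913) = sqrt((-48*16 - 1425) - 6913) = sqrt((-768 - 1425) - 6913) = sqrt(-2193 - 6913) = sqrt(-9106) = I*sqrt(9106)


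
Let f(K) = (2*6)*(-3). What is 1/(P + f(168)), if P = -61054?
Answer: -1/61090 ≈ -1.6369e-5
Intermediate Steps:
f(K) = -36 (f(K) = 12*(-3) = -36)
1/(P + f(168)) = 1/(-61054 - 36) = 1/(-61090) = -1/61090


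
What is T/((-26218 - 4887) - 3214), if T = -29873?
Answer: 29873/34319 ≈ 0.87045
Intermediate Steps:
T/((-26218 - 4887) - 3214) = -29873/((-26218 - 4887) - 3214) = -29873/(-31105 - 3214) = -29873/(-34319) = -29873*(-1/34319) = 29873/34319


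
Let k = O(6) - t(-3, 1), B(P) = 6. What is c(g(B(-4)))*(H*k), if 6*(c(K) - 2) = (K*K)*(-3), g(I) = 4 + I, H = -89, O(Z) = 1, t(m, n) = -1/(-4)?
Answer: 3204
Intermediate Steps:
t(m, n) = 1/4 (t(m, n) = -1*(-1/4) = 1/4)
k = 3/4 (k = 1 - 1*1/4 = 1 - 1/4 = 3/4 ≈ 0.75000)
c(K) = 2 - K**2/2 (c(K) = 2 + ((K*K)*(-3))/6 = 2 + (K**2*(-3))/6 = 2 + (-3*K**2)/6 = 2 - K**2/2)
c(g(B(-4)))*(H*k) = (2 - (4 + 6)**2/2)*(-89*3/4) = (2 - 1/2*10**2)*(-267/4) = (2 - 1/2*100)*(-267/4) = (2 - 50)*(-267/4) = -48*(-267/4) = 3204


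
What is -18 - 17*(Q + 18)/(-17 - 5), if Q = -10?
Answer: -130/11 ≈ -11.818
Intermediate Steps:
-18 - 17*(Q + 18)/(-17 - 5) = -18 - 17*(-10 + 18)/(-17 - 5) = -18 - 136/(-22) = -18 - 136*(-1)/22 = -18 - 17*(-4/11) = -18 + 68/11 = -130/11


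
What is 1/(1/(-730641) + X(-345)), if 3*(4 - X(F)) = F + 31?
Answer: 730641/79396321 ≈ 0.0092025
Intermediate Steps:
X(F) = -19/3 - F/3 (X(F) = 4 - (F + 31)/3 = 4 - (31 + F)/3 = 4 + (-31/3 - F/3) = -19/3 - F/3)
1/(1/(-730641) + X(-345)) = 1/(1/(-730641) + (-19/3 - ⅓*(-345))) = 1/(-1/730641 + (-19/3 + 115)) = 1/(-1/730641 + 326/3) = 1/(79396321/730641) = 730641/79396321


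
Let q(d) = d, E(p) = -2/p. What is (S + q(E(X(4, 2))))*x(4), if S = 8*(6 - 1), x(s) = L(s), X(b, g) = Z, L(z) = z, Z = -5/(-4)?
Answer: 768/5 ≈ 153.60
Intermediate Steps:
Z = 5/4 (Z = -5*(-¼) = 5/4 ≈ 1.2500)
X(b, g) = 5/4
x(s) = s
S = 40 (S = 8*5 = 40)
(S + q(E(X(4, 2))))*x(4) = (40 - 2/5/4)*4 = (40 - 2*⅘)*4 = (40 - 8/5)*4 = (192/5)*4 = 768/5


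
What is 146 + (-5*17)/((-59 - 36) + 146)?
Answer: 433/3 ≈ 144.33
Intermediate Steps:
146 + (-5*17)/((-59 - 36) + 146) = 146 - 85/(-95 + 146) = 146 - 85/51 = 146 - 85*1/51 = 146 - 5/3 = 433/3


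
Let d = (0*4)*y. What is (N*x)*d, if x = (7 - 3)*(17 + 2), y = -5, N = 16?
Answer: 0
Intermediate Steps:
x = 76 (x = 4*19 = 76)
d = 0 (d = (0*4)*(-5) = 0*(-5) = 0)
(N*x)*d = (16*76)*0 = 1216*0 = 0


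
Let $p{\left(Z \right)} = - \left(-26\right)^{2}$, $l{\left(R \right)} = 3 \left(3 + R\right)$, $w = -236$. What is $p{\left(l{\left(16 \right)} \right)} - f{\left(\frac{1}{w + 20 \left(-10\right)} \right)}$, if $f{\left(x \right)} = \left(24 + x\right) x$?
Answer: $- \frac{128494433}{190096} \approx -675.95$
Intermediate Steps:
$f{\left(x \right)} = x \left(24 + x\right)$
$l{\left(R \right)} = 9 + 3 R$
$p{\left(Z \right)} = -676$ ($p{\left(Z \right)} = \left(-1\right) 676 = -676$)
$p{\left(l{\left(16 \right)} \right)} - f{\left(\frac{1}{w + 20 \left(-10\right)} \right)} = -676 - \frac{24 + \frac{1}{-236 + 20 \left(-10\right)}}{-236 + 20 \left(-10\right)} = -676 - \frac{24 + \frac{1}{-236 - 200}}{-236 - 200} = -676 - \frac{24 + \frac{1}{-436}}{-436} = -676 - - \frac{24 - \frac{1}{436}}{436} = -676 - \left(- \frac{1}{436}\right) \frac{10463}{436} = -676 - - \frac{10463}{190096} = -676 + \frac{10463}{190096} = - \frac{128494433}{190096}$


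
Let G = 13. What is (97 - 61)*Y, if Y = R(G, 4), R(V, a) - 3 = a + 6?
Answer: 468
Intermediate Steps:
R(V, a) = 9 + a (R(V, a) = 3 + (a + 6) = 3 + (6 + a) = 9 + a)
Y = 13 (Y = 9 + 4 = 13)
(97 - 61)*Y = (97 - 61)*13 = 36*13 = 468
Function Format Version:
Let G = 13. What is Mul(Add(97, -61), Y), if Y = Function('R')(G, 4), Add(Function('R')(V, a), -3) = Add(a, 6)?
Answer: 468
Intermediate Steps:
Function('R')(V, a) = Add(9, a) (Function('R')(V, a) = Add(3, Add(a, 6)) = Add(3, Add(6, a)) = Add(9, a))
Y = 13 (Y = Add(9, 4) = 13)
Mul(Add(97, -61), Y) = Mul(Add(97, -61), 13) = Mul(36, 13) = 468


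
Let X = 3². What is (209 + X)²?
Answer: 47524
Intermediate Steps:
X = 9
(209 + X)² = (209 + 9)² = 218² = 47524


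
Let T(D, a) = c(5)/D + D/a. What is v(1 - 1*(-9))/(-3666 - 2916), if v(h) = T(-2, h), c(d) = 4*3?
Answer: 31/32910 ≈ 0.00094196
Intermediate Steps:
c(d) = 12
T(D, a) = 12/D + D/a
v(h) = -6 - 2/h (v(h) = 12/(-2) - 2/h = 12*(-½) - 2/h = -6 - 2/h)
v(1 - 1*(-9))/(-3666 - 2916) = (-6 - 2/(1 - 1*(-9)))/(-3666 - 2916) = (-6 - 2/(1 + 9))/(-6582) = (-6 - 2/10)*(-1/6582) = (-6 - 2*⅒)*(-1/6582) = (-6 - ⅕)*(-1/6582) = -31/5*(-1/6582) = 31/32910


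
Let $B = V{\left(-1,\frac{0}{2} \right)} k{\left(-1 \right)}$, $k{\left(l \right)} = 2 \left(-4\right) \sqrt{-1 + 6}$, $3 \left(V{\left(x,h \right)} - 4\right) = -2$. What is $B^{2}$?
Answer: $\frac{32000}{9} \approx 3555.6$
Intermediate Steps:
$V{\left(x,h \right)} = \frac{10}{3}$ ($V{\left(x,h \right)} = 4 + \frac{1}{3} \left(-2\right) = 4 - \frac{2}{3} = \frac{10}{3}$)
$k{\left(l \right)} = - 8 \sqrt{5}$
$B = - \frac{80 \sqrt{5}}{3}$ ($B = \frac{10 \left(- 8 \sqrt{5}\right)}{3} = - \frac{80 \sqrt{5}}{3} \approx -59.628$)
$B^{2} = \left(- \frac{80 \sqrt{5}}{3}\right)^{2} = \frac{32000}{9}$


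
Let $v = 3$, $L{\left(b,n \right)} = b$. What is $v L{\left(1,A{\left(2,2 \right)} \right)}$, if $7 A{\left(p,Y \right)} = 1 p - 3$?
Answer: $3$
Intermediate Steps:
$A{\left(p,Y \right)} = - \frac{3}{7} + \frac{p}{7}$ ($A{\left(p,Y \right)} = \frac{1 p - 3}{7} = \frac{p - 3}{7} = \frac{-3 + p}{7} = - \frac{3}{7} + \frac{p}{7}$)
$v L{\left(1,A{\left(2,2 \right)} \right)} = 3 \cdot 1 = 3$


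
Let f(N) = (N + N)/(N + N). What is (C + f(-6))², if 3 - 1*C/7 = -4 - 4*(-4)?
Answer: 3844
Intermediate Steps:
f(N) = 1 (f(N) = (2*N)/((2*N)) = (2*N)*(1/(2*N)) = 1)
C = -63 (C = 21 - 7*(-4 - 4*(-4)) = 21 - 7*(-4 + 16) = 21 - 7*12 = 21 - 84 = -63)
(C + f(-6))² = (-63 + 1)² = (-62)² = 3844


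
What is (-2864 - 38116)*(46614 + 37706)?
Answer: -3455433600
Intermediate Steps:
(-2864 - 38116)*(46614 + 37706) = -40980*84320 = -3455433600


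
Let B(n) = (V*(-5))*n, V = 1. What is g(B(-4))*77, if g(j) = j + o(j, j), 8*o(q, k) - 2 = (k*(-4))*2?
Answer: 77/4 ≈ 19.250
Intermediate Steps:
o(q, k) = ¼ - k (o(q, k) = ¼ + ((k*(-4))*2)/8 = ¼ + (-4*k*2)/8 = ¼ + (-8*k)/8 = ¼ - k)
B(n) = -5*n (B(n) = (1*(-5))*n = -5*n)
g(j) = ¼ (g(j) = j + (¼ - j) = ¼)
g(B(-4))*77 = (¼)*77 = 77/4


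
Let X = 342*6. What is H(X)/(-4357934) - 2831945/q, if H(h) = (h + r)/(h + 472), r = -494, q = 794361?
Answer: -15574884523664279/4368757286439588 ≈ -3.5651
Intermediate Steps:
X = 2052
H(h) = (-494 + h)/(472 + h) (H(h) = (h - 494)/(h + 472) = (-494 + h)/(472 + h))
H(X)/(-4357934) - 2831945/q = ((-494 + 2052)/(472 + 2052))/(-4357934) - 2831945/794361 = (1558/2524)*(-1/4357934) - 2831945*1/794361 = ((1/2524)*1558)*(-1/4357934) - 2831945/794361 = (779/1262)*(-1/4357934) - 2831945/794361 = -779/5499712708 - 2831945/794361 = -15574884523664279/4368757286439588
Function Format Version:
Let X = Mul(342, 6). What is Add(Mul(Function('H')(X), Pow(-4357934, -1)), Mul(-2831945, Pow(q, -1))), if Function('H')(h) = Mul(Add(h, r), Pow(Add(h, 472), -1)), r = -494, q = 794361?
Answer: Rational(-15574884523664279, 4368757286439588) ≈ -3.5651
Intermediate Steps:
X = 2052
Function('H')(h) = Mul(Pow(Add(472, h), -1), Add(-494, h)) (Function('H')(h) = Mul(Add(h, -494), Pow(Add(h, 472), -1)) = Mul(Add(-494, h), Pow(Add(472, h), -1)) = Mul(Pow(Add(472, h), -1), Add(-494, h)))
Add(Mul(Function('H')(X), Pow(-4357934, -1)), Mul(-2831945, Pow(q, -1))) = Add(Mul(Mul(Pow(Add(472, 2052), -1), Add(-494, 2052)), Pow(-4357934, -1)), Mul(-2831945, Pow(794361, -1))) = Add(Mul(Mul(Pow(2524, -1), 1558), Rational(-1, 4357934)), Mul(-2831945, Rational(1, 794361))) = Add(Mul(Mul(Rational(1, 2524), 1558), Rational(-1, 4357934)), Rational(-2831945, 794361)) = Add(Mul(Rational(779, 1262), Rational(-1, 4357934)), Rational(-2831945, 794361)) = Add(Rational(-779, 5499712708), Rational(-2831945, 794361)) = Rational(-15574884523664279, 4368757286439588)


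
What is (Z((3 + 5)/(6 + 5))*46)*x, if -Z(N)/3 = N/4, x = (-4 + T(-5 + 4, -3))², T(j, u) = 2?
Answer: -1104/11 ≈ -100.36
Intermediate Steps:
x = 4 (x = (-4 + 2)² = (-2)² = 4)
Z(N) = -3*N/4
(Z((3 + 5)/(6 + 5))*46)*x = (-3*(3 + 5)/(4*(6 + 5))*46)*4 = (-6/11*46)*4 = (-¾*8/11*46)*4 = -6/11*46*4 = -276/11*4 = -1104/11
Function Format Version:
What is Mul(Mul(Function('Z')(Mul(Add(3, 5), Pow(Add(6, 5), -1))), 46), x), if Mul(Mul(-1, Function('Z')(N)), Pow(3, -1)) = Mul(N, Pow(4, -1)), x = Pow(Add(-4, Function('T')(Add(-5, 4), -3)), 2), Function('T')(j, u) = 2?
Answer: Rational(-1104, 11) ≈ -100.36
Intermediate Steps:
x = 4 (x = Pow(Add(-4, 2), 2) = Pow(-2, 2) = 4)
Function('Z')(N) = Mul(Rational(-3, 4), N) (Function('Z')(N) = Mul(-3, Mul(N, Pow(4, -1))) = Mul(-3, Mul(N, Rational(1, 4))) = Mul(-3, Mul(Rational(1, 4), N)) = Mul(Rational(-3, 4), N))
Mul(Mul(Function('Z')(Mul(Add(3, 5), Pow(Add(6, 5), -1))), 46), x) = Mul(Mul(Mul(Rational(-3, 4), Mul(Add(3, 5), Pow(Add(6, 5), -1))), 46), 4) = Mul(Mul(Mul(Rational(-3, 4), Mul(8, Pow(11, -1))), 46), 4) = Mul(Mul(Mul(Rational(-3, 4), Mul(8, Rational(1, 11))), 46), 4) = Mul(Mul(Mul(Rational(-3, 4), Rational(8, 11)), 46), 4) = Mul(Mul(Rational(-6, 11), 46), 4) = Mul(Rational(-276, 11), 4) = Rational(-1104, 11)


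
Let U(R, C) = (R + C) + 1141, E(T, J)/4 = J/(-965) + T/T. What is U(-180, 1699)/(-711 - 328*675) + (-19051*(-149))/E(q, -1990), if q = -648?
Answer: 40561139257379/175023468 ≈ 2.3175e+5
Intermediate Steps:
E(T, J) = 4 - 4*J/965 (E(T, J) = 4*(J/(-965) + T/T) = 4*(J*(-1/965) + 1) = 4*(-J/965 + 1) = 4*(1 - J/965) = 4 - 4*J/965)
U(R, C) = 1141 + C + R (U(R, C) = (C + R) + 1141 = 1141 + C + R)
U(-180, 1699)/(-711 - 328*675) + (-19051*(-149))/E(q, -1990) = (1141 + 1699 - 180)/(-711 - 328*675) + (-19051*(-149))/(4 - 4/965*(-1990)) = 2660/(-711 - 221400) + 2838599/(4 + 1592/193) = 2660/(-222111) + 2838599/(2364/193) = 2660*(-1/222111) + 2838599*(193/2364) = -2660/222111 + 547849607/2364 = 40561139257379/175023468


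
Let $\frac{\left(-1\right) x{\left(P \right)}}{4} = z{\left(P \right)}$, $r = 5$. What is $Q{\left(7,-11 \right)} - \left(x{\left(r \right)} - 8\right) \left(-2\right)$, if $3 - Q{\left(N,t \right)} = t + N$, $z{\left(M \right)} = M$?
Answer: $-49$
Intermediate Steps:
$x{\left(P \right)} = - 4 P$
$Q{\left(N,t \right)} = 3 - N - t$ ($Q{\left(N,t \right)} = 3 - \left(t + N\right) = 3 - \left(N + t\right) = 3 - N - t$)
$Q{\left(7,-11 \right)} - \left(x{\left(r \right)} - 8\right) \left(-2\right) = \left(3 - 7 - -11\right) - \left(\left(-4\right) 5 - 8\right) \left(-2\right) = \left(3 - 7 + 11\right) - \left(-20 - 8\right) \left(-2\right) = 7 - \left(-28\right) \left(-2\right) = 7 - 56 = -49$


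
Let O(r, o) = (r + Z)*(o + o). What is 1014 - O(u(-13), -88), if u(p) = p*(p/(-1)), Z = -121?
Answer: -50026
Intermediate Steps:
u(p) = -p² (u(p) = p*(p*(-1)) = p*(-p) = -p²)
O(r, o) = 2*o*(-121 + r) (O(r, o) = (r - 121)*(o + o) = (-121 + r)*(2*o) = 2*o*(-121 + r))
1014 - O(u(-13), -88) = 1014 - 2*(-88)*(-121 - 1*(-13)²) = 1014 - 2*(-88)*(-121 - 1*169) = 1014 - 2*(-88)*(-121 - 169) = 1014 - 2*(-88)*(-290) = 1014 - 1*51040 = 1014 - 51040 = -50026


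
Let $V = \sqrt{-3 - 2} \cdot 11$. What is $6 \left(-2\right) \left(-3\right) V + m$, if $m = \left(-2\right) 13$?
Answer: $-26 + 396 i \sqrt{5} \approx -26.0 + 885.48 i$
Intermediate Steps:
$V = 11 i \sqrt{5}$ ($V = \sqrt{-5} \cdot 11 = i \sqrt{5} \cdot 11 = 11 i \sqrt{5} \approx 24.597 i$)
$m = -26$
$6 \left(-2\right) \left(-3\right) V + m = 6 \left(-2\right) \left(-3\right) 11 i \sqrt{5} - 26 = \left(-12\right) \left(-3\right) 11 i \sqrt{5} - 26 = 36 \cdot 11 i \sqrt{5} - 26 = 396 i \sqrt{5} - 26 = -26 + 396 i \sqrt{5}$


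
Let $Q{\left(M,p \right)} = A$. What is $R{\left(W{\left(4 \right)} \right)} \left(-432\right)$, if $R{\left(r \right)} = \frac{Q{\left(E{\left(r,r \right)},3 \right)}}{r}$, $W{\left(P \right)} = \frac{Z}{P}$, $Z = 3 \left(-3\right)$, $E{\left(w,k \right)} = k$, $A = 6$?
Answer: $1152$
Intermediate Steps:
$Z = -9$
$Q{\left(M,p \right)} = 6$
$W{\left(P \right)} = - \frac{9}{P}$
$R{\left(r \right)} = \frac{6}{r}$
$R{\left(W{\left(4 \right)} \right)} \left(-432\right) = \frac{6}{\left(-9\right) \frac{1}{4}} \left(-432\right) = \frac{6}{- \frac{9}{4}} \left(-432\right) = 6 \left(- \frac{4}{9}\right) \left(-432\right) = \left(- \frac{8}{3}\right) \left(-432\right) = 1152$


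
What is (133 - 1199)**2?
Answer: 1136356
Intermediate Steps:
(133 - 1199)**2 = (-1066)**2 = 1136356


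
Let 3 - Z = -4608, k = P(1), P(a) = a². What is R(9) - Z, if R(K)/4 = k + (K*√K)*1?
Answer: -4499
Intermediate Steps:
k = 1 (k = 1² = 1)
Z = 4611 (Z = 3 - 1*(-4608) = 3 + 4608 = 4611)
R(K) = 4 + 4*K^(3/2) (R(K) = 4*(1 + (K*√K)*1) = 4*(1 + K^(3/2)*1) = 4*(1 + K^(3/2)) = 4 + 4*K^(3/2))
R(9) - Z = (4 + 4*9^(3/2)) - 1*4611 = (4 + 4*27) - 4611 = (4 + 108) - 4611 = 112 - 4611 = -4499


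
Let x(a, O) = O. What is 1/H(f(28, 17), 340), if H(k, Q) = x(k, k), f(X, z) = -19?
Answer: -1/19 ≈ -0.052632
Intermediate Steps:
H(k, Q) = k
1/H(f(28, 17), 340) = 1/(-19) = -1/19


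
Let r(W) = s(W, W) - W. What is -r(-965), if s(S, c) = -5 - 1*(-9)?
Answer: -969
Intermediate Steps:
s(S, c) = 4 (s(S, c) = -5 + 9 = 4)
r(W) = 4 - W
-r(-965) = -(4 - 1*(-965)) = -(4 + 965) = -1*969 = -969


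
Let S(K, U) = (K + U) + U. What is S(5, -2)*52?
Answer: 52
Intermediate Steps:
S(K, U) = K + 2*U
S(5, -2)*52 = (5 + 2*(-2))*52 = (5 - 4)*52 = 1*52 = 52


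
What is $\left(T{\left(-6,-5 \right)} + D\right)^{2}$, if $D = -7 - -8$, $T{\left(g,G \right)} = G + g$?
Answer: $100$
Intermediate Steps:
$D = 1$ ($D = -7 + 8 = 1$)
$\left(T{\left(-6,-5 \right)} + D\right)^{2} = \left(\left(-5 - 6\right) + 1\right)^{2} = \left(-11 + 1\right)^{2} = \left(-10\right)^{2} = 100$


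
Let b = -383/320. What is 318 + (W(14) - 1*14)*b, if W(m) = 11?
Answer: 102909/320 ≈ 321.59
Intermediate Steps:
b = -383/320 (b = -383*1/320 = -383/320 ≈ -1.1969)
318 + (W(14) - 1*14)*b = 318 + (11 - 1*14)*(-383/320) = 318 + (11 - 14)*(-383/320) = 318 - 3*(-383/320) = 318 + 1149/320 = 102909/320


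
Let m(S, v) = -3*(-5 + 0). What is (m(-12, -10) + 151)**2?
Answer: 27556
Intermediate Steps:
m(S, v) = 15 (m(S, v) = -3*(-5) = 15)
(m(-12, -10) + 151)**2 = (15 + 151)**2 = 166**2 = 27556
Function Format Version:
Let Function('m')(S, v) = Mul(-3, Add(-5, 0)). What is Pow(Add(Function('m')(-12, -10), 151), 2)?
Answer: 27556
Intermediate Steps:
Function('m')(S, v) = 15 (Function('m')(S, v) = Mul(-3, -5) = 15)
Pow(Add(Function('m')(-12, -10), 151), 2) = Pow(Add(15, 151), 2) = Pow(166, 2) = 27556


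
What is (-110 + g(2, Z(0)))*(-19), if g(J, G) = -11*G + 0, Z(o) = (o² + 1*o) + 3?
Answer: 2717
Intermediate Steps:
Z(o) = 3 + o + o² (Z(o) = (o² + o) + 3 = (o + o²) + 3 = 3 + o + o²)
g(J, G) = -11*G
(-110 + g(2, Z(0)))*(-19) = (-110 - 11*(3 + 0 + 0²))*(-19) = (-110 - 11*(3 + 0 + 0))*(-19) = (-110 - 11*3)*(-19) = (-110 - 33)*(-19) = -143*(-19) = 2717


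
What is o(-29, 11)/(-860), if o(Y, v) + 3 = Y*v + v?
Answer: 311/860 ≈ 0.36163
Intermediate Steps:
o(Y, v) = -3 + v + Y*v (o(Y, v) = -3 + (Y*v + v) = -3 + (v + Y*v) = -3 + v + Y*v)
o(-29, 11)/(-860) = (-3 + 11 - 29*11)/(-860) = (-3 + 11 - 319)*(-1/860) = -311*(-1/860) = 311/860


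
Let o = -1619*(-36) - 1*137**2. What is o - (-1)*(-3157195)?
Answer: -3117680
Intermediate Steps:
o = 39515 (o = 58284 - 1*18769 = 58284 - 18769 = 39515)
o - (-1)*(-3157195) = 39515 - (-1)*(-3157195) = 39515 - 1*3157195 = 39515 - 3157195 = -3117680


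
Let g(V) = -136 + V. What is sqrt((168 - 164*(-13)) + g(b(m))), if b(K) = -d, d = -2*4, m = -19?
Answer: 2*sqrt(543) ≈ 46.605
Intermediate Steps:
d = -8
b(K) = 8 (b(K) = -1*(-8) = 8)
sqrt((168 - 164*(-13)) + g(b(m))) = sqrt((168 - 164*(-13)) + (-136 + 8)) = sqrt((168 + 2132) - 128) = sqrt(2300 - 128) = sqrt(2172) = 2*sqrt(543)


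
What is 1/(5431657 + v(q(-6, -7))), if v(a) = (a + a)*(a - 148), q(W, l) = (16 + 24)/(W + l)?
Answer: 169/918107153 ≈ 1.8407e-7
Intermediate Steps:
q(W, l) = 40/(W + l)
v(a) = 2*a*(-148 + a) (v(a) = (2*a)*(-148 + a) = 2*a*(-148 + a))
1/(5431657 + v(q(-6, -7))) = 1/(5431657 + 2*(40/(-6 - 7))*(-148 + 40/(-6 - 7))) = 1/(5431657 + 2*(40/(-13))*(-148 + 40/(-13))) = 1/(5431657 + 2*(40*(-1/13))*(-148 + 40*(-1/13))) = 1/(5431657 + 2*(-40/13)*(-148 - 40/13)) = 1/(5431657 + 2*(-40/13)*(-1964/13)) = 1/(5431657 + 157120/169) = 1/(918107153/169) = 169/918107153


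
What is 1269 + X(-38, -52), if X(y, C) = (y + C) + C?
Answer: 1127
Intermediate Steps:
X(y, C) = y + 2*C (X(y, C) = (C + y) + C = y + 2*C)
1269 + X(-38, -52) = 1269 + (-38 + 2*(-52)) = 1269 + (-38 - 104) = 1269 - 142 = 1127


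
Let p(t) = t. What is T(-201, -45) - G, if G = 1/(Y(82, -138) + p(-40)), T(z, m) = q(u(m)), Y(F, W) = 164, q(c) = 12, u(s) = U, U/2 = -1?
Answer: 1487/124 ≈ 11.992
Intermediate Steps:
U = -2 (U = 2*(-1) = -2)
u(s) = -2
T(z, m) = 12
G = 1/124 (G = 1/(164 - 40) = 1/124 ≈ 0.0080645)
T(-201, -45) - G = 12 - 1*1/124 = 12 - 1/124 = 1487/124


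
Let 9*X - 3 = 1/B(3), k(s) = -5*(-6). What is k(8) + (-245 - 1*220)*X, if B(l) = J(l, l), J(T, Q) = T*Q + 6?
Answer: -1156/9 ≈ -128.44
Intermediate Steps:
J(T, Q) = 6 + Q*T (J(T, Q) = Q*T + 6 = 6 + Q*T)
B(l) = 6 + l² (B(l) = 6 + l*l = 6 + l²)
k(s) = 30
X = 46/135 (X = ⅓ + 1/(9*(6 + 3²)) = ⅓ + 1/(9*(6 + 9)) = ⅓ + (⅑)/15 = ⅓ + (⅑)*(1/15) = ⅓ + 1/135 = 46/135 ≈ 0.34074)
k(8) + (-245 - 1*220)*X = 30 + (-245 - 1*220)*(46/135) = 30 + (-245 - 220)*(46/135) = 30 - 465*46/135 = 30 - 1426/9 = -1156/9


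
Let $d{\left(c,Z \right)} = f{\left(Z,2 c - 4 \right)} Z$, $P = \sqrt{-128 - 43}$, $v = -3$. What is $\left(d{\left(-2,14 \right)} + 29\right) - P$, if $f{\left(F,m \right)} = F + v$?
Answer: $183 - 3 i \sqrt{19} \approx 183.0 - 13.077 i$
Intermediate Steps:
$P = 3 i \sqrt{19}$ ($P = \sqrt{-171} = 3 i \sqrt{19} \approx 13.077 i$)
$f{\left(F,m \right)} = -3 + F$ ($f{\left(F,m \right)} = F - 3 = -3 + F$)
$d{\left(c,Z \right)} = Z \left(-3 + Z\right)$ ($d{\left(c,Z \right)} = \left(-3 + Z\right) Z = Z \left(-3 + Z\right)$)
$\left(d{\left(-2,14 \right)} + 29\right) - P = \left(14 \left(-3 + 14\right) + 29\right) - 3 i \sqrt{19} = \left(14 \cdot 11 + 29\right) - 3 i \sqrt{19} = \left(154 + 29\right) - 3 i \sqrt{19} = 183 - 3 i \sqrt{19}$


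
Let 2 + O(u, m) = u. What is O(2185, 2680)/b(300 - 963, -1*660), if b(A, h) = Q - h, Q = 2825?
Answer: 2183/3485 ≈ 0.62640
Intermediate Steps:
O(u, m) = -2 + u
b(A, h) = 2825 - h
O(2185, 2680)/b(300 - 963, -1*660) = (-2 + 2185)/(2825 - (-1)*660) = 2183/(2825 - 1*(-660)) = 2183/(2825 + 660) = 2183/3485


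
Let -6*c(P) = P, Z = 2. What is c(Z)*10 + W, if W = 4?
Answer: 2/3 ≈ 0.66667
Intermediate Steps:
c(P) = -P/6
c(Z)*10 + W = -1/6*2*10 + 4 = -1/3*10 + 4 = -10/3 + 4 = 2/3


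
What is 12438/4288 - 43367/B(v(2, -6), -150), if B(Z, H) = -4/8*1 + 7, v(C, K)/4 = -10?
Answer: -185876849/27872 ≈ -6668.9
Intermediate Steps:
v(C, K) = -40 (v(C, K) = 4*(-10) = -40)
B(Z, H) = 13/2 (B(Z, H) = -4*⅛*1 + 7 = -½*1 + 7 = -½ + 7 = 13/2)
12438/4288 - 43367/B(v(2, -6), -150) = 12438/4288 - 43367/13/2 = 12438*(1/4288) - 43367*2/13 = 6219/2144 - 86734/13 = -185876849/27872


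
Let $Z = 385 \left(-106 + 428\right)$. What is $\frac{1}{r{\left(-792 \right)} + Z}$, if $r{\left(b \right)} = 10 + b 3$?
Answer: $\frac{1}{121604} \approx 8.2234 \cdot 10^{-6}$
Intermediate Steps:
$r{\left(b \right)} = 10 + 3 b$
$Z = 123970$ ($Z = 385 \cdot 322 = 123970$)
$\frac{1}{r{\left(-792 \right)} + Z} = \frac{1}{\left(10 + 3 \left(-792\right)\right) + 123970} = \frac{1}{\left(10 - 2376\right) + 123970} = \frac{1}{-2366 + 123970} = \frac{1}{121604}$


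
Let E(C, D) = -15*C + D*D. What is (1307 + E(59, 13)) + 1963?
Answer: 2554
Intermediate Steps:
E(C, D) = D**2 - 15*C (E(C, D) = -15*C + D**2 = D**2 - 15*C)
(1307 + E(59, 13)) + 1963 = (1307 + (13**2 - 15*59)) + 1963 = (1307 + (169 - 885)) + 1963 = (1307 - 716) + 1963 = 591 + 1963 = 2554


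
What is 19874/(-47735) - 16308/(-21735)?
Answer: 2566674/7685335 ≈ 0.33397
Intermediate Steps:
19874/(-47735) - 16308/(-21735) = 19874*(-1/47735) - 16308*(-1/21735) = -19874/47735 + 604/805 = 2566674/7685335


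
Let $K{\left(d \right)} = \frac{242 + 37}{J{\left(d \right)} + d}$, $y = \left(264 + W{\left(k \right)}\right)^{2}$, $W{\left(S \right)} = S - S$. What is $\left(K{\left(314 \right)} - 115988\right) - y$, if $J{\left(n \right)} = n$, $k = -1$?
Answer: $- \frac{116609273}{628} \approx -1.8568 \cdot 10^{5}$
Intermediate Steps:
$W{\left(S \right)} = 0$
$y = 69696$ ($y = \left(264 + 0\right)^{2} = 264^{2} = 69696$)
$K{\left(d \right)} = \frac{279}{2 d}$ ($K{\left(d \right)} = \frac{242 + 37}{d + d} = \frac{279}{2 d}$)
$\left(K{\left(314 \right)} - 115988\right) - y = \left(\frac{279}{2 \cdot 314} - 115988\right) - 69696 = \left(\frac{279}{2} \cdot \frac{1}{314} - 115988\right) - 69696 = \left(\frac{279}{628} - 115988\right) - 69696 = - \frac{72840185}{628} - 69696 = - \frac{116609273}{628}$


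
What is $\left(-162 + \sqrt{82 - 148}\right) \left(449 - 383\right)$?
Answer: $-10692 + 66 i \sqrt{66} \approx -10692.0 + 536.19 i$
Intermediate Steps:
$\left(-162 + \sqrt{82 - 148}\right) \left(449 - 383\right) = \left(-162 + \sqrt{-66}\right) 66 = \left(-162 + i \sqrt{66}\right) 66 = -10692 + 66 i \sqrt{66}$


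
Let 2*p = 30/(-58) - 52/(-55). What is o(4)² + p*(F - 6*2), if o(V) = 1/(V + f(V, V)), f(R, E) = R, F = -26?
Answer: -828933/102080 ≈ -8.1204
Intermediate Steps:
o(V) = 1/(2*V) (o(V) = 1/(V + V) = 1/(2*V))
p = 683/3190 (p = (30/(-58) - 52/(-55))/2 = (30*(-1/58) - 52*(-1/55))/2 = (-15/29 + 52/55)/2 = (½)*(683/1595) = 683/3190 ≈ 0.21411)
o(4)² + p*(F - 6*2) = ((½)/4)² + 683*(-26 - 6*2)/3190 = ((½)*(¼))² + 683*(-26 - 1*12)/3190 = (⅛)² + 683*(-26 - 12)/3190 = 1/64 + (683/3190)*(-38) = 1/64 - 12977/1595 = -828933/102080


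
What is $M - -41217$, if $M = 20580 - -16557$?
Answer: $78354$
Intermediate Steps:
$M = 37137$ ($M = 20580 + 16557 = 37137$)
$M - -41217 = 37137 - -41217 = 37137 + 41217 = 78354$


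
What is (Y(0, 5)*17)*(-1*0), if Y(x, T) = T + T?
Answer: 0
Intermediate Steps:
Y(x, T) = 2*T
(Y(0, 5)*17)*(-1*0) = ((2*5)*17)*(-1*0) = (10*17)*0 = 170*0 = 0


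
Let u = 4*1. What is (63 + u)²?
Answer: 4489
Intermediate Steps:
u = 4
(63 + u)² = (63 + 4)² = 67² = 4489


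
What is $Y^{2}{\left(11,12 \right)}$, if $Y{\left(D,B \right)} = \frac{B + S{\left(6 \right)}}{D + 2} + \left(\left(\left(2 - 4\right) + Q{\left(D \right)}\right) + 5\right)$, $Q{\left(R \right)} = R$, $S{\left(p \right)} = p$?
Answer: $\frac{40000}{169} \approx 236.69$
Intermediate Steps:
$Y{\left(D,B \right)} = 3 + D + \frac{6 + B}{2 + D}$ ($Y{\left(D,B \right)} = \frac{B + 6}{D + 2} + \left(\left(\left(2 - 4\right) + D\right) + 5\right) = \frac{6 + B}{2 + D} + \left(\left(\left(2 - 4\right) + D\right) + 5\right) = \frac{6 + B}{2 + D} + \left(\left(-2 + D\right) + 5\right) = \frac{6 + B}{2 + D} + \left(3 + D\right) = 3 + D + \frac{6 + B}{2 + D}$)
$Y^{2}{\left(11,12 \right)} = \left(\frac{12 + 12 + 11^{2} + 5 \cdot 11}{2 + 11}\right)^{2} = \left(\frac{12 + 12 + 121 + 55}{13}\right)^{2} = \left(\frac{1}{13} \cdot 200\right)^{2} = \left(\frac{200}{13}\right)^{2} = \frac{40000}{169}$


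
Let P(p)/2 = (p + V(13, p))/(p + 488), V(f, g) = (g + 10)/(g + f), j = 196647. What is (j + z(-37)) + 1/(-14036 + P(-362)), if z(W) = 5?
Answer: 8673351009107/44105074 ≈ 1.9665e+5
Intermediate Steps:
V(f, g) = (10 + g)/(f + g)
P(p) = 2*(p + (10 + p)/(13 + p))/(488 + p) (P(p) = 2*((p + (10 + p)/(13 + p))/(p + 488)) = 2*((p + (10 + p)/(13 + p))/(488 + p)) = 2*(p + (10 + p)/(13 + p))/(488 + p))
(j + z(-37)) + 1/(-14036 + P(-362)) = (196647 + 5) + 1/(-14036 + 2*(10 - 362 - 362*(13 - 362))/((13 - 362)*(488 - 362))) = 196652 + 1/(-14036 + 2*(10 - 362 - 362*(-349))/(-349*126)) = 196652 + 1/(-14036 + 2*(-1/349)*(1/126)*(10 - 362 + 126338)) = 196652 + 1/(-14036 + 2*(-1/349)*(1/126)*125986) = 196652 + 1/(-14036 - 17998/3141) = 196652 + 1/(-44105074/3141) = 196652 - 3141/44105074 = 8673351009107/44105074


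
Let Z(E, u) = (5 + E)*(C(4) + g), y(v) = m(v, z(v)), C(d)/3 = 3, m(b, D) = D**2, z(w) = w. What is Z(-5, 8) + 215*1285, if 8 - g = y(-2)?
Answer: 276275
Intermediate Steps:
C(d) = 9 (C(d) = 3*3 = 9)
y(v) = v**2
g = 4 (g = 8 - 1*(-2)**2 = 8 - 1*4 = 8 - 4 = 4)
Z(E, u) = 65 + 13*E (Z(E, u) = (5 + E)*(9 + 4) = (5 + E)*13 = 65 + 13*E)
Z(-5, 8) + 215*1285 = (65 + 13*(-5)) + 215*1285 = (65 - 65) + 276275 = 0 + 276275 = 276275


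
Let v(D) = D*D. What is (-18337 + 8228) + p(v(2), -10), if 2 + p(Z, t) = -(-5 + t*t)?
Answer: -10206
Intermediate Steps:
v(D) = D²
p(Z, t) = 3 - t² (p(Z, t) = -2 - (-5 + t*t) = -2 - (-5 + t²) = -2 + (5 - t²) = 3 - t²)
(-18337 + 8228) + p(v(2), -10) = (-18337 + 8228) + (3 - 1*(-10)²) = -10109 + (3 - 1*100) = -10109 + (3 - 100) = -10109 - 97 = -10206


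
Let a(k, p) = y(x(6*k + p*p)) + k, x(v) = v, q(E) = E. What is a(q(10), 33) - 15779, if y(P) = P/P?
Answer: -15768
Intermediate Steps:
y(P) = 1
a(k, p) = 1 + k
a(q(10), 33) - 15779 = (1 + 10) - 15779 = 11 - 15779 = -15768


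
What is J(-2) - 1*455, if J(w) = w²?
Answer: -451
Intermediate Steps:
J(-2) - 1*455 = (-2)² - 1*455 = 4 - 455 = -451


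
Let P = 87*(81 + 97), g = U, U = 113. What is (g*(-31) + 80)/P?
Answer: -1141/5162 ≈ -0.22104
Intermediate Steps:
g = 113
P = 15486 (P = 87*178 = 15486)
(g*(-31) + 80)/P = (113*(-31) + 80)/15486 = (-3503 + 80)*(1/15486) = -3423*1/15486 = -1141/5162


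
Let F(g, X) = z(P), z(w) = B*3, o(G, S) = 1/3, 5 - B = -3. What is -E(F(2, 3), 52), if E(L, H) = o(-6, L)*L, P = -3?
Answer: -8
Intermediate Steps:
B = 8 (B = 5 - 1*(-3) = 5 + 3 = 8)
o(G, S) = ⅓
z(w) = 24 (z(w) = 8*3 = 24)
F(g, X) = 24
E(L, H) = L/3
-E(F(2, 3), 52) = -24/3 = -1*8 = -8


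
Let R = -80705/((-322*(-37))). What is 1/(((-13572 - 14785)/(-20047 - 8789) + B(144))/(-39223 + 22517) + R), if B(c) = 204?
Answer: -2869690724712/19474391188397 ≈ -0.14736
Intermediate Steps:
R = -80705/11914 ≈ -6.7740
1/(((-13572 - 14785)/(-20047 - 8789) + B(144))/(-39223 + 22517) + R) = 1/(((-13572 - 14785)/(-20047 - 8789) + 204)/(-39223 + 22517) - 80705/11914) = 1/((-28357/(-28836) + 204)/(-16706) - 80705/11914) = 1/((-28357*(-1/28836) + 204)*(-1/16706) - 80705/11914) = 1/((28357/28836 + 204)*(-1/16706) - 80705/11914) = 1/((5910901/28836)*(-1/16706) - 80705/11914) = 1/(-5910901/481734216 - 80705/11914) = 1/(-19474391188397/2869690724712) = -2869690724712/19474391188397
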